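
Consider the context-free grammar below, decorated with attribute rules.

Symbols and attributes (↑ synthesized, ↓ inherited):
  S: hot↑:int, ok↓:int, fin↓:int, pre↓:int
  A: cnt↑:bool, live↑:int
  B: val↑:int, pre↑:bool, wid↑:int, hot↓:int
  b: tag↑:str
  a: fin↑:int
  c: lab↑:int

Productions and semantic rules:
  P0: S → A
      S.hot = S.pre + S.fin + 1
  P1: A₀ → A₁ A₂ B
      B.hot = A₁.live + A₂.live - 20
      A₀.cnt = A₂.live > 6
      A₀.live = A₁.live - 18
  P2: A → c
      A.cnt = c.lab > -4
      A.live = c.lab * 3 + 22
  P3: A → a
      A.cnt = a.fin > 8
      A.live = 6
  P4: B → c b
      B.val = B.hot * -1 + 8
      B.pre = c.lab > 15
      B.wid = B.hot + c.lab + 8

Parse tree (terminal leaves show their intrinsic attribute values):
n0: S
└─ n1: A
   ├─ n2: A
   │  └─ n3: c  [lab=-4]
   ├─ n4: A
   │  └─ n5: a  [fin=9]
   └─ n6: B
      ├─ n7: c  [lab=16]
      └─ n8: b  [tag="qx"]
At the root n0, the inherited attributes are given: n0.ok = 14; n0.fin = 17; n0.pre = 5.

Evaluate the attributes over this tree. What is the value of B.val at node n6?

12

1. n0.ok = 14  [given at root]
2. n0.fin = 17  [given at root]
3. n0.pre = 5  [given at root]
4. n3.lab = -4  [terminal]
5. n2.cnt = false  [c.lab > -4]
6. n2.live = 10  [c.lab * 3 + 22]
7. n5.fin = 9  [terminal]
8. n4.cnt = true  [a.fin > 8]
9. n4.live = 6  [6]
10. n6.hot = -4  [A₁.live + A₂.live - 20]
11. n7.lab = 16  [terminal]
12. n8.tag = "qx"  [terminal]
13. n6.val = 12  [B.hot * -1 + 8]
14. n6.pre = true  [c.lab > 15]
15. n6.wid = 20  [B.hot + c.lab + 8]
16. n1.cnt = false  [A₂.live > 6]
17. n1.live = -8  [A₁.live - 18]
18. n0.hot = 23  [S.pre + S.fin + 1]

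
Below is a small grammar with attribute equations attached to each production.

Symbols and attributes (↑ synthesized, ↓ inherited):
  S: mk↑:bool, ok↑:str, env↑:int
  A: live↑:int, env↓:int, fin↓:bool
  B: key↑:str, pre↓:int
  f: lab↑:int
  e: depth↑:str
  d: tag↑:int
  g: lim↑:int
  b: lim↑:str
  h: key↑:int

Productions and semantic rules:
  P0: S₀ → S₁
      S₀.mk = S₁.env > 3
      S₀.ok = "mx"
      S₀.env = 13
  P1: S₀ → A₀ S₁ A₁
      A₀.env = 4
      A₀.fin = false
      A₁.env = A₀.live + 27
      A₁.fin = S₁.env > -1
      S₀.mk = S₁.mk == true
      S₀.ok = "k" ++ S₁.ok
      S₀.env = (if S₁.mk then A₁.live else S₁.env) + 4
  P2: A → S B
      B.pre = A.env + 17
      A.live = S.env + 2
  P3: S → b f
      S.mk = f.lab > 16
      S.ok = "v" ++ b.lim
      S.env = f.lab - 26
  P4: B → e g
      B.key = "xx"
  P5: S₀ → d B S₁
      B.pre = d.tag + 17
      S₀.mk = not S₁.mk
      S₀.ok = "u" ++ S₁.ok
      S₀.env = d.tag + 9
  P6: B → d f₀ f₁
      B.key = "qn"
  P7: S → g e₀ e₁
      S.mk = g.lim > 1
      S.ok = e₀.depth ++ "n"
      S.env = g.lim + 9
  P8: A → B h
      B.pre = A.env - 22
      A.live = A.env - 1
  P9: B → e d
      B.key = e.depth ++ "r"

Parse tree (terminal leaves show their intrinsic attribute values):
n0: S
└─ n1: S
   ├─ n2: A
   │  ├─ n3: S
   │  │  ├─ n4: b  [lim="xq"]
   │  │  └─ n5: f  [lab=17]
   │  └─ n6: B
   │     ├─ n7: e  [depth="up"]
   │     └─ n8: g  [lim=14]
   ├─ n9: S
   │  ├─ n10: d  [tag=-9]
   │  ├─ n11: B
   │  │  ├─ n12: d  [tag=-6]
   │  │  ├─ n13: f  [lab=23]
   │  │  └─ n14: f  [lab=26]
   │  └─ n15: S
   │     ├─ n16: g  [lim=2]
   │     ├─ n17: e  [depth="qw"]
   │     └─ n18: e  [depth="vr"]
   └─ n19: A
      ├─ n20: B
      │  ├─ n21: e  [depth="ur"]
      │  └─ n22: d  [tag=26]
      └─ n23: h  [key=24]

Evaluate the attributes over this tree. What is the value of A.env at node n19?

1. n2.env = 4  [4]
2. n2.fin = false  [false]
3. n4.lim = "xq"  [terminal]
4. n5.lab = 17  [terminal]
5. n3.mk = true  [f.lab > 16]
6. n3.ok = "vxq"  ["v" ++ b.lim]
7. n3.env = -9  [f.lab - 26]
8. n6.pre = 21  [A.env + 17]
9. n7.depth = "up"  [terminal]
10. n8.lim = 14  [terminal]
11. n6.key = "xx"  ["xx"]
12. n2.live = -7  [S.env + 2]
13. n10.tag = -9  [terminal]
14. n11.pre = 8  [d.tag + 17]
15. n12.tag = -6  [terminal]
16. n13.lab = 23  [terminal]
17. n14.lab = 26  [terminal]
18. n11.key = "qn"  ["qn"]
19. n16.lim = 2  [terminal]
20. n17.depth = "qw"  [terminal]
21. n18.depth = "vr"  [terminal]
22. n15.mk = true  [g.lim > 1]
23. n15.ok = "qwn"  [e₀.depth ++ "n"]
24. n15.env = 11  [g.lim + 9]
25. n9.mk = false  [not S₁.mk]
26. n9.ok = "uqwn"  ["u" ++ S₁.ok]
27. n9.env = 0  [d.tag + 9]
28. n19.env = 20  [A₀.live + 27]
29. n19.fin = true  [S₁.env > -1]
30. n20.pre = -2  [A.env - 22]
31. n21.depth = "ur"  [terminal]
32. n22.tag = 26  [terminal]
33. n20.key = "urr"  [e.depth ++ "r"]
34. n23.key = 24  [terminal]
35. n19.live = 19  [A.env - 1]
36. n1.mk = false  [S₁.mk == true]
37. n1.ok = "kuqwn"  ["k" ++ S₁.ok]
38. n1.env = 4  [(if S₁.mk then A₁.live else S₁.env) + 4]
39. n0.mk = true  [S₁.env > 3]
40. n0.ok = "mx"  ["mx"]
41. n0.env = 13  [13]

20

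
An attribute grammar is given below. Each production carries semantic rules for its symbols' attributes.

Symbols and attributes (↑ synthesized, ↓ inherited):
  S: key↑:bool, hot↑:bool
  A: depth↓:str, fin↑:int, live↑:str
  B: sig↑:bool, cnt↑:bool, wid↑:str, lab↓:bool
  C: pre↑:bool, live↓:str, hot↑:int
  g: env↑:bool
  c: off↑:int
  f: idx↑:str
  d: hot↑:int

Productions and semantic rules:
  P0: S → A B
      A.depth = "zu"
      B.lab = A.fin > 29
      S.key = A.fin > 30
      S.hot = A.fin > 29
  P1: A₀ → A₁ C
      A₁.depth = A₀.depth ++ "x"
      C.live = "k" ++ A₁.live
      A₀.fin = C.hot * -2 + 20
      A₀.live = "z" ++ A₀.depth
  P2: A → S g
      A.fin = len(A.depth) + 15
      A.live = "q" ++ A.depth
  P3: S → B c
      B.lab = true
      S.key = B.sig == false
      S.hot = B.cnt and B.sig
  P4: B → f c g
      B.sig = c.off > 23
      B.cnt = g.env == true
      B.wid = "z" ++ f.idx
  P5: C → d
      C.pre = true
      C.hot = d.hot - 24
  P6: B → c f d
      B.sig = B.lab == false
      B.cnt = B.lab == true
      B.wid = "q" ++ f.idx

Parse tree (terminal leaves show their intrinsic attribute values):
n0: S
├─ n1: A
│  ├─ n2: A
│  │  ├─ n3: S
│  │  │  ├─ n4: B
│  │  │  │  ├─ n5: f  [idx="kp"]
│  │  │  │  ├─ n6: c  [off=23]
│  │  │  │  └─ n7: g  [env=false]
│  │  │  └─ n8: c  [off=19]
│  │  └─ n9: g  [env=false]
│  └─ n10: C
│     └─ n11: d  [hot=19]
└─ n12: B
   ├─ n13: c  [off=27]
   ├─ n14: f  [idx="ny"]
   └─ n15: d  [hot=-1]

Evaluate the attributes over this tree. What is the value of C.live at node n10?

1. n1.depth = "zu"  ["zu"]
2. n2.depth = "zux"  [A₀.depth ++ "x"]
3. n4.lab = true  [true]
4. n5.idx = "kp"  [terminal]
5. n6.off = 23  [terminal]
6. n7.env = false  [terminal]
7. n4.sig = false  [c.off > 23]
8. n4.cnt = false  [g.env == true]
9. n4.wid = "zkp"  ["z" ++ f.idx]
10. n8.off = 19  [terminal]
11. n3.key = true  [B.sig == false]
12. n3.hot = false  [B.cnt and B.sig]
13. n9.env = false  [terminal]
14. n2.fin = 18  [len(A.depth) + 15]
15. n2.live = "qzux"  ["q" ++ A.depth]
16. n10.live = "kqzux"  ["k" ++ A₁.live]
17. n11.hot = 19  [terminal]
18. n10.pre = true  [true]
19. n10.hot = -5  [d.hot - 24]
20. n1.fin = 30  [C.hot * -2 + 20]
21. n1.live = "zzu"  ["z" ++ A₀.depth]
22. n12.lab = true  [A.fin > 29]
23. n13.off = 27  [terminal]
24. n14.idx = "ny"  [terminal]
25. n15.hot = -1  [terminal]
26. n12.sig = false  [B.lab == false]
27. n12.cnt = true  [B.lab == true]
28. n12.wid = "qny"  ["q" ++ f.idx]
29. n0.key = false  [A.fin > 30]
30. n0.hot = true  [A.fin > 29]

"kqzux"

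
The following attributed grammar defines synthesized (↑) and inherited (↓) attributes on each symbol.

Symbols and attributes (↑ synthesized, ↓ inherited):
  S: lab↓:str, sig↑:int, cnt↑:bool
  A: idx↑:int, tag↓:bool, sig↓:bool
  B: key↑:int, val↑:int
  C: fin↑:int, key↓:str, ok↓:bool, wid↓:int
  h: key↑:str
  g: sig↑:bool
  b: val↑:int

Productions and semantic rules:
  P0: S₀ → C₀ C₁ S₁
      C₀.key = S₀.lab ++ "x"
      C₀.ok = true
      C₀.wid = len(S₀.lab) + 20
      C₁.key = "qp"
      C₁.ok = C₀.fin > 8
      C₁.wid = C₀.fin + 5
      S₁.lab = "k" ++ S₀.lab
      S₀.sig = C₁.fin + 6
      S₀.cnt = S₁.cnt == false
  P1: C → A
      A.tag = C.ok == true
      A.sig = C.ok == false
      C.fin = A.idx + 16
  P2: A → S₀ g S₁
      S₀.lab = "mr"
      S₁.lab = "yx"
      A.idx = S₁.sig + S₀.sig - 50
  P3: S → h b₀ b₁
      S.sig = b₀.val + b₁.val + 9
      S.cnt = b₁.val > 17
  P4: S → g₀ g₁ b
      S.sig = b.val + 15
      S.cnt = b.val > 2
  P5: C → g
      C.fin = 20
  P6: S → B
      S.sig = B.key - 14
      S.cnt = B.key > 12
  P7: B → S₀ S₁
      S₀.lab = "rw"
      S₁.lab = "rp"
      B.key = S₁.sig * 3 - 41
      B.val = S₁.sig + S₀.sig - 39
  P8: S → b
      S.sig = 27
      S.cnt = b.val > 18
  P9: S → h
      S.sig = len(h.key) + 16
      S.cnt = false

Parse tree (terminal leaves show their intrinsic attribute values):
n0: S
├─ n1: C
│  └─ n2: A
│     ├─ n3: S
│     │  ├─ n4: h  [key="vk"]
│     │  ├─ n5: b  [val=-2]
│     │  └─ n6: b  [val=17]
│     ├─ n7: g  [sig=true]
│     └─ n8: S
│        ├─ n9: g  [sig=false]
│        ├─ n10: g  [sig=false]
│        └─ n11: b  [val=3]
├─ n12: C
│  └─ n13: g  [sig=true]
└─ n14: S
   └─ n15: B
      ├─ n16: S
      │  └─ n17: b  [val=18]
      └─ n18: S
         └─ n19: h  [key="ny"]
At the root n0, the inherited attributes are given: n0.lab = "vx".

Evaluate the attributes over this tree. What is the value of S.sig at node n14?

-1

1. n0.lab = "vx"  [given at root]
2. n1.key = "vxx"  [S₀.lab ++ "x"]
3. n1.ok = true  [true]
4. n1.wid = 22  [len(S₀.lab) + 20]
5. n2.tag = true  [C.ok == true]
6. n2.sig = false  [C.ok == false]
7. n3.lab = "mr"  ["mr"]
8. n4.key = "vk"  [terminal]
9. n5.val = -2  [terminal]
10. n6.val = 17  [terminal]
11. n3.sig = 24  [b₀.val + b₁.val + 9]
12. n3.cnt = false  [b₁.val > 17]
13. n7.sig = true  [terminal]
14. n8.lab = "yx"  ["yx"]
15. n9.sig = false  [terminal]
16. n10.sig = false  [terminal]
17. n11.val = 3  [terminal]
18. n8.sig = 18  [b.val + 15]
19. n8.cnt = true  [b.val > 2]
20. n2.idx = -8  [S₁.sig + S₀.sig - 50]
21. n1.fin = 8  [A.idx + 16]
22. n12.key = "qp"  ["qp"]
23. n12.ok = false  [C₀.fin > 8]
24. n12.wid = 13  [C₀.fin + 5]
25. n13.sig = true  [terminal]
26. n12.fin = 20  [20]
27. n14.lab = "kvx"  ["k" ++ S₀.lab]
28. n16.lab = "rw"  ["rw"]
29. n17.val = 18  [terminal]
30. n16.sig = 27  [27]
31. n16.cnt = false  [b.val > 18]
32. n18.lab = "rp"  ["rp"]
33. n19.key = "ny"  [terminal]
34. n18.sig = 18  [len(h.key) + 16]
35. n18.cnt = false  [false]
36. n15.key = 13  [S₁.sig * 3 - 41]
37. n15.val = 6  [S₁.sig + S₀.sig - 39]
38. n14.sig = -1  [B.key - 14]
39. n14.cnt = true  [B.key > 12]
40. n0.sig = 26  [C₁.fin + 6]
41. n0.cnt = false  [S₁.cnt == false]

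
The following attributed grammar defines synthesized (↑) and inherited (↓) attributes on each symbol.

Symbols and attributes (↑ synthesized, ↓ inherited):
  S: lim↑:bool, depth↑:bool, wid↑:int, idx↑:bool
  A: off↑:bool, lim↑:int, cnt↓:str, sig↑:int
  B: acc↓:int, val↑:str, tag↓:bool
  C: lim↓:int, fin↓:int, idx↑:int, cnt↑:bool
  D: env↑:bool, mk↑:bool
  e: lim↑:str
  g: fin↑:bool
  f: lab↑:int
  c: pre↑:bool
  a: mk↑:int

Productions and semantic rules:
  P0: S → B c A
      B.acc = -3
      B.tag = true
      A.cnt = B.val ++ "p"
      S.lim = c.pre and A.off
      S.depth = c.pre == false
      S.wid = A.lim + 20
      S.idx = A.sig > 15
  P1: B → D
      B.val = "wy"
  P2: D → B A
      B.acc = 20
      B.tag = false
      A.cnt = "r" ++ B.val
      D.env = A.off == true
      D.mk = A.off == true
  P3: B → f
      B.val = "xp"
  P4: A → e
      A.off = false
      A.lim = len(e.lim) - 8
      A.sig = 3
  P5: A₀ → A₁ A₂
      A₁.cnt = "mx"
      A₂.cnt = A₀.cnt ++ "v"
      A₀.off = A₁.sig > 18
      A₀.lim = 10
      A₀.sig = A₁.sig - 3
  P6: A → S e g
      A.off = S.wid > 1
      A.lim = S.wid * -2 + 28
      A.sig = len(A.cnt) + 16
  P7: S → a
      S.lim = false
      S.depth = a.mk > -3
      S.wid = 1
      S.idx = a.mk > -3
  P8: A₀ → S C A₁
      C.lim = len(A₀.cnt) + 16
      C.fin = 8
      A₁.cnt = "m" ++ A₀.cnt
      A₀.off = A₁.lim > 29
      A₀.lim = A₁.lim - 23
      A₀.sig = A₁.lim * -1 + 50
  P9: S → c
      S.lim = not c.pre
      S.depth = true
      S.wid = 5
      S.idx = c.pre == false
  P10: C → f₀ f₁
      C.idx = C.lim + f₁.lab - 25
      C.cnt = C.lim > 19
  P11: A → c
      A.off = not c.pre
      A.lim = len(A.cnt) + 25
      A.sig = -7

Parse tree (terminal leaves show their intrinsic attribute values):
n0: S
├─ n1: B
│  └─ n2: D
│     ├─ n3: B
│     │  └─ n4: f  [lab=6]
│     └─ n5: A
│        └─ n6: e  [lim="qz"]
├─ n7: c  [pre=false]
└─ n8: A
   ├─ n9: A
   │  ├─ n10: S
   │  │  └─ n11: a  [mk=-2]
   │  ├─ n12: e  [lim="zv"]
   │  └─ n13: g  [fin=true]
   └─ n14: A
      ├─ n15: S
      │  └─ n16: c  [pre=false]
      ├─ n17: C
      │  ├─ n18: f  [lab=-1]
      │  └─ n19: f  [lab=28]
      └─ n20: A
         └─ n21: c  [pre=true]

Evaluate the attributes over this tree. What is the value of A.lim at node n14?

7

1. n1.acc = -3  [-3]
2. n1.tag = true  [true]
3. n3.acc = 20  [20]
4. n3.tag = false  [false]
5. n4.lab = 6  [terminal]
6. n3.val = "xp"  ["xp"]
7. n5.cnt = "rxp"  ["r" ++ B.val]
8. n6.lim = "qz"  [terminal]
9. n5.off = false  [false]
10. n5.lim = -6  [len(e.lim) - 8]
11. n5.sig = 3  [3]
12. n2.env = false  [A.off == true]
13. n2.mk = false  [A.off == true]
14. n1.val = "wy"  ["wy"]
15. n7.pre = false  [terminal]
16. n8.cnt = "wyp"  [B.val ++ "p"]
17. n9.cnt = "mx"  ["mx"]
18. n11.mk = -2  [terminal]
19. n10.lim = false  [false]
20. n10.depth = true  [a.mk > -3]
21. n10.wid = 1  [1]
22. n10.idx = true  [a.mk > -3]
23. n12.lim = "zv"  [terminal]
24. n13.fin = true  [terminal]
25. n9.off = false  [S.wid > 1]
26. n9.lim = 26  [S.wid * -2 + 28]
27. n9.sig = 18  [len(A.cnt) + 16]
28. n14.cnt = "wypv"  [A₀.cnt ++ "v"]
29. n16.pre = false  [terminal]
30. n15.lim = true  [not c.pre]
31. n15.depth = true  [true]
32. n15.wid = 5  [5]
33. n15.idx = true  [c.pre == false]
34. n17.lim = 20  [len(A₀.cnt) + 16]
35. n17.fin = 8  [8]
36. n18.lab = -1  [terminal]
37. n19.lab = 28  [terminal]
38. n17.idx = 23  [C.lim + f₁.lab - 25]
39. n17.cnt = true  [C.lim > 19]
40. n20.cnt = "mwypv"  ["m" ++ A₀.cnt]
41. n21.pre = true  [terminal]
42. n20.off = false  [not c.pre]
43. n20.lim = 30  [len(A.cnt) + 25]
44. n20.sig = -7  [-7]
45. n14.off = true  [A₁.lim > 29]
46. n14.lim = 7  [A₁.lim - 23]
47. n14.sig = 20  [A₁.lim * -1 + 50]
48. n8.off = false  [A₁.sig > 18]
49. n8.lim = 10  [10]
50. n8.sig = 15  [A₁.sig - 3]
51. n0.lim = false  [c.pre and A.off]
52. n0.depth = true  [c.pre == false]
53. n0.wid = 30  [A.lim + 20]
54. n0.idx = false  [A.sig > 15]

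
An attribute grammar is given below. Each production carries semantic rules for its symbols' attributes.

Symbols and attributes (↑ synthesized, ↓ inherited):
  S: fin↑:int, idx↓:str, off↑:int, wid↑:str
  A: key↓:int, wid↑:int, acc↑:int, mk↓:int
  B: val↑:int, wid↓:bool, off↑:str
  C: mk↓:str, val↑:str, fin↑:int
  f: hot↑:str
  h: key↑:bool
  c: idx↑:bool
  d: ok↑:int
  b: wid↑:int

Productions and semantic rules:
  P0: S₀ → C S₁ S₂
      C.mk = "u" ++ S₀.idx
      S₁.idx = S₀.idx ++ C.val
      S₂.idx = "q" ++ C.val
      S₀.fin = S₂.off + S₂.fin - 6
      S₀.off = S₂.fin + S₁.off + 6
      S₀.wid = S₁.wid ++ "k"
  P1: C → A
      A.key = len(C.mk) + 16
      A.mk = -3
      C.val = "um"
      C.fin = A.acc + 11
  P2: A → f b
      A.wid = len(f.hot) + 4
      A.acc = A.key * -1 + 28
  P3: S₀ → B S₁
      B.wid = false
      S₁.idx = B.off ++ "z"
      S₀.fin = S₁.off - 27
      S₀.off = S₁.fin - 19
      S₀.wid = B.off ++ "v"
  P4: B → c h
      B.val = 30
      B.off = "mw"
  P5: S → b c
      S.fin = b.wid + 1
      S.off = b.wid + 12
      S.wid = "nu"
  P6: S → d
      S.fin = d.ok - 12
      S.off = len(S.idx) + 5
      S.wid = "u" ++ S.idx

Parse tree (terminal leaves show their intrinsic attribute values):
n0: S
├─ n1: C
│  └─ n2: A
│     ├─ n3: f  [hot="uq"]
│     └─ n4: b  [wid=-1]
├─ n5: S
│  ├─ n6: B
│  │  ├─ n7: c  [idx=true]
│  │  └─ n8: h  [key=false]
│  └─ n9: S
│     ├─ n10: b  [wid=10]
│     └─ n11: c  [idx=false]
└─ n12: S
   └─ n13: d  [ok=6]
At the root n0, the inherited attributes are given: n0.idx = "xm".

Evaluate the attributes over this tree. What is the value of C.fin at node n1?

1. n0.idx = "xm"  [given at root]
2. n1.mk = "uxm"  ["u" ++ S₀.idx]
3. n2.key = 19  [len(C.mk) + 16]
4. n2.mk = -3  [-3]
5. n3.hot = "uq"  [terminal]
6. n4.wid = -1  [terminal]
7. n2.wid = 6  [len(f.hot) + 4]
8. n2.acc = 9  [A.key * -1 + 28]
9. n1.val = "um"  ["um"]
10. n1.fin = 20  [A.acc + 11]
11. n5.idx = "xmum"  [S₀.idx ++ C.val]
12. n6.wid = false  [false]
13. n7.idx = true  [terminal]
14. n8.key = false  [terminal]
15. n6.val = 30  [30]
16. n6.off = "mw"  ["mw"]
17. n9.idx = "mwz"  [B.off ++ "z"]
18. n10.wid = 10  [terminal]
19. n11.idx = false  [terminal]
20. n9.fin = 11  [b.wid + 1]
21. n9.off = 22  [b.wid + 12]
22. n9.wid = "nu"  ["nu"]
23. n5.fin = -5  [S₁.off - 27]
24. n5.off = -8  [S₁.fin - 19]
25. n5.wid = "mwv"  [B.off ++ "v"]
26. n12.idx = "qum"  ["q" ++ C.val]
27. n13.ok = 6  [terminal]
28. n12.fin = -6  [d.ok - 12]
29. n12.off = 8  [len(S.idx) + 5]
30. n12.wid = "uqum"  ["u" ++ S.idx]
31. n0.fin = -4  [S₂.off + S₂.fin - 6]
32. n0.off = -8  [S₂.fin + S₁.off + 6]
33. n0.wid = "mwvk"  [S₁.wid ++ "k"]

20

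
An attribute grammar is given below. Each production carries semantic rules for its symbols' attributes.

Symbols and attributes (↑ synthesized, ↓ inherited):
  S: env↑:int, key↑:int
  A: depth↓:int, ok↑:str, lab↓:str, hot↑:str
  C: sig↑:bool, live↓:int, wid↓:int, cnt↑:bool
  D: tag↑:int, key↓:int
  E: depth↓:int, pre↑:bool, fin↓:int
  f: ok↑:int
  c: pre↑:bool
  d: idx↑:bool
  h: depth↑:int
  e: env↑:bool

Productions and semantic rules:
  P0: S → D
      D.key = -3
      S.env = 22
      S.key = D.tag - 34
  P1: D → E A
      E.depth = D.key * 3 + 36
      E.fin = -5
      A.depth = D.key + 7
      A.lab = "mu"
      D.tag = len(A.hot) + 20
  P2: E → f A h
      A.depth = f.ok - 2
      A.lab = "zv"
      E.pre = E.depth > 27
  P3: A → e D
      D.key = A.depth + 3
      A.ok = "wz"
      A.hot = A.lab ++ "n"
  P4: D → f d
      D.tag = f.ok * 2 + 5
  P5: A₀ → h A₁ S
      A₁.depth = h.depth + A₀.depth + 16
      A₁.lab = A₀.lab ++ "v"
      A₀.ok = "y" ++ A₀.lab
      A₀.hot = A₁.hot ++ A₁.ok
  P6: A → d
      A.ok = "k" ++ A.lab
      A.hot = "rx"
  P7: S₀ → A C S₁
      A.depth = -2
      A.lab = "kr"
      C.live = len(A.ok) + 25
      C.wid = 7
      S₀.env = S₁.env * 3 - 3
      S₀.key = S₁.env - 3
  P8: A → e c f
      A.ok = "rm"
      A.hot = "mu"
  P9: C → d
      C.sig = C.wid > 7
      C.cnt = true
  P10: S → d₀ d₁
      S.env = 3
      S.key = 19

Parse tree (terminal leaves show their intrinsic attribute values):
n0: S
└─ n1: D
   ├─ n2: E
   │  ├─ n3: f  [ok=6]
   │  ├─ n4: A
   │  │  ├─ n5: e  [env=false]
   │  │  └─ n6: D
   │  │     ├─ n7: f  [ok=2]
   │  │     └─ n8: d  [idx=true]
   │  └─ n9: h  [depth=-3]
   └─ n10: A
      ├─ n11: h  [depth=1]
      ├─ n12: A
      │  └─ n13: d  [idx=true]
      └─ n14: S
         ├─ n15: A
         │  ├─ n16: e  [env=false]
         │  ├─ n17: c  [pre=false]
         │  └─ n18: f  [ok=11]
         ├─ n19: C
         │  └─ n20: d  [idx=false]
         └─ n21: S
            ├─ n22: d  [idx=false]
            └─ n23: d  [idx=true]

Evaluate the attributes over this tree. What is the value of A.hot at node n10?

"rxkmuv"

1. n1.key = -3  [-3]
2. n2.depth = 27  [D.key * 3 + 36]
3. n2.fin = -5  [-5]
4. n3.ok = 6  [terminal]
5. n4.depth = 4  [f.ok - 2]
6. n4.lab = "zv"  ["zv"]
7. n5.env = false  [terminal]
8. n6.key = 7  [A.depth + 3]
9. n7.ok = 2  [terminal]
10. n8.idx = true  [terminal]
11. n6.tag = 9  [f.ok * 2 + 5]
12. n4.ok = "wz"  ["wz"]
13. n4.hot = "zvn"  [A.lab ++ "n"]
14. n9.depth = -3  [terminal]
15. n2.pre = false  [E.depth > 27]
16. n10.depth = 4  [D.key + 7]
17. n10.lab = "mu"  ["mu"]
18. n11.depth = 1  [terminal]
19. n12.depth = 21  [h.depth + A₀.depth + 16]
20. n12.lab = "muv"  [A₀.lab ++ "v"]
21. n13.idx = true  [terminal]
22. n12.ok = "kmuv"  ["k" ++ A.lab]
23. n12.hot = "rx"  ["rx"]
24. n15.depth = -2  [-2]
25. n15.lab = "kr"  ["kr"]
26. n16.env = false  [terminal]
27. n17.pre = false  [terminal]
28. n18.ok = 11  [terminal]
29. n15.ok = "rm"  ["rm"]
30. n15.hot = "mu"  ["mu"]
31. n19.live = 27  [len(A.ok) + 25]
32. n19.wid = 7  [7]
33. n20.idx = false  [terminal]
34. n19.sig = false  [C.wid > 7]
35. n19.cnt = true  [true]
36. n22.idx = false  [terminal]
37. n23.idx = true  [terminal]
38. n21.env = 3  [3]
39. n21.key = 19  [19]
40. n14.env = 6  [S₁.env * 3 - 3]
41. n14.key = 0  [S₁.env - 3]
42. n10.ok = "ymu"  ["y" ++ A₀.lab]
43. n10.hot = "rxkmuv"  [A₁.hot ++ A₁.ok]
44. n1.tag = 26  [len(A.hot) + 20]
45. n0.env = 22  [22]
46. n0.key = -8  [D.tag - 34]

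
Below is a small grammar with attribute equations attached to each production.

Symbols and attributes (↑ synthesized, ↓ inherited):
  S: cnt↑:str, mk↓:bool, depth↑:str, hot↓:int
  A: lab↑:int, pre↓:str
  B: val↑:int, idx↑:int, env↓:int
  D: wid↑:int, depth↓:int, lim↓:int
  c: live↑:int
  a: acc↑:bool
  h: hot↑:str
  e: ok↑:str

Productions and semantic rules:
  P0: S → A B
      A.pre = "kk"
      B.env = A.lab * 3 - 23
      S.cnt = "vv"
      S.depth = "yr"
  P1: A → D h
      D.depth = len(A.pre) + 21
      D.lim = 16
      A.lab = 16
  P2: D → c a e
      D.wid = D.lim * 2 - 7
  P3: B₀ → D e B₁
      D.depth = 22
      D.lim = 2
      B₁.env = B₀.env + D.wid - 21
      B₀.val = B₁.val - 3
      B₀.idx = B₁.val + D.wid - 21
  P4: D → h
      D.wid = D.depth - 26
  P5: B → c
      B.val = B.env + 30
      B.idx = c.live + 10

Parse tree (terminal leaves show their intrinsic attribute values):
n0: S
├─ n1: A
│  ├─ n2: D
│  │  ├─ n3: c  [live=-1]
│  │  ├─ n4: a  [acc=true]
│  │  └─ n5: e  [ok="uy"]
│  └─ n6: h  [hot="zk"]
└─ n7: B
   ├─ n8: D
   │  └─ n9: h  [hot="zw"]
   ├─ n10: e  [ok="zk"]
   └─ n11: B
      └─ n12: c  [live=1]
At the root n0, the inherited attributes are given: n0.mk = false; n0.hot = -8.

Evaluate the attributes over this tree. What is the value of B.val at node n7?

1. n0.mk = false  [given at root]
2. n0.hot = -8  [given at root]
3. n1.pre = "kk"  ["kk"]
4. n2.depth = 23  [len(A.pre) + 21]
5. n2.lim = 16  [16]
6. n3.live = -1  [terminal]
7. n4.acc = true  [terminal]
8. n5.ok = "uy"  [terminal]
9. n2.wid = 25  [D.lim * 2 - 7]
10. n6.hot = "zk"  [terminal]
11. n1.lab = 16  [16]
12. n7.env = 25  [A.lab * 3 - 23]
13. n8.depth = 22  [22]
14. n8.lim = 2  [2]
15. n9.hot = "zw"  [terminal]
16. n8.wid = -4  [D.depth - 26]
17. n10.ok = "zk"  [terminal]
18. n11.env = 0  [B₀.env + D.wid - 21]
19. n12.live = 1  [terminal]
20. n11.val = 30  [B.env + 30]
21. n11.idx = 11  [c.live + 10]
22. n7.val = 27  [B₁.val - 3]
23. n7.idx = 5  [B₁.val + D.wid - 21]
24. n0.cnt = "vv"  ["vv"]
25. n0.depth = "yr"  ["yr"]

27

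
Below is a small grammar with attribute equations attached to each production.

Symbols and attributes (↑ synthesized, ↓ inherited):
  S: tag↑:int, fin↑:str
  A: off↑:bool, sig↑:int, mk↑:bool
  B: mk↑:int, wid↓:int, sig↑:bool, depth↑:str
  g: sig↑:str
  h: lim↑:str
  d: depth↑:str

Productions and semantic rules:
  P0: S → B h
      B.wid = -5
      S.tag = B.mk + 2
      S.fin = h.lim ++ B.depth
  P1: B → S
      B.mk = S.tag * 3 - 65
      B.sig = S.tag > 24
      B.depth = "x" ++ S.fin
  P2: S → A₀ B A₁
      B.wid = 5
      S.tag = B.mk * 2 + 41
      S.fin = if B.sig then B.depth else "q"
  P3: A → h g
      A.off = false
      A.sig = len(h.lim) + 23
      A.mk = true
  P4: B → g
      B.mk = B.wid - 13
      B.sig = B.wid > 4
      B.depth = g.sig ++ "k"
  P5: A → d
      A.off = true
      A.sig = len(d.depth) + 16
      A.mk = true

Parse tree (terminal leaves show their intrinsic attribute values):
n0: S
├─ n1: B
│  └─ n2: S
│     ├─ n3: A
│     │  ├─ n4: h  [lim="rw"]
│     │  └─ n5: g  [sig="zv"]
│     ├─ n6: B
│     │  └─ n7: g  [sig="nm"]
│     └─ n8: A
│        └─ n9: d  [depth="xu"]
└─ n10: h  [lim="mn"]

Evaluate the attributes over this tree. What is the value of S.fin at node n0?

"mnxnmk"

1. n1.wid = -5  [-5]
2. n4.lim = "rw"  [terminal]
3. n5.sig = "zv"  [terminal]
4. n3.off = false  [false]
5. n3.sig = 25  [len(h.lim) + 23]
6. n3.mk = true  [true]
7. n6.wid = 5  [5]
8. n7.sig = "nm"  [terminal]
9. n6.mk = -8  [B.wid - 13]
10. n6.sig = true  [B.wid > 4]
11. n6.depth = "nmk"  [g.sig ++ "k"]
12. n9.depth = "xu"  [terminal]
13. n8.off = true  [true]
14. n8.sig = 18  [len(d.depth) + 16]
15. n8.mk = true  [true]
16. n2.tag = 25  [B.mk * 2 + 41]
17. n2.fin = "nmk"  [if B.sig then B.depth else "q"]
18. n1.mk = 10  [S.tag * 3 - 65]
19. n1.sig = true  [S.tag > 24]
20. n1.depth = "xnmk"  ["x" ++ S.fin]
21. n10.lim = "mn"  [terminal]
22. n0.tag = 12  [B.mk + 2]
23. n0.fin = "mnxnmk"  [h.lim ++ B.depth]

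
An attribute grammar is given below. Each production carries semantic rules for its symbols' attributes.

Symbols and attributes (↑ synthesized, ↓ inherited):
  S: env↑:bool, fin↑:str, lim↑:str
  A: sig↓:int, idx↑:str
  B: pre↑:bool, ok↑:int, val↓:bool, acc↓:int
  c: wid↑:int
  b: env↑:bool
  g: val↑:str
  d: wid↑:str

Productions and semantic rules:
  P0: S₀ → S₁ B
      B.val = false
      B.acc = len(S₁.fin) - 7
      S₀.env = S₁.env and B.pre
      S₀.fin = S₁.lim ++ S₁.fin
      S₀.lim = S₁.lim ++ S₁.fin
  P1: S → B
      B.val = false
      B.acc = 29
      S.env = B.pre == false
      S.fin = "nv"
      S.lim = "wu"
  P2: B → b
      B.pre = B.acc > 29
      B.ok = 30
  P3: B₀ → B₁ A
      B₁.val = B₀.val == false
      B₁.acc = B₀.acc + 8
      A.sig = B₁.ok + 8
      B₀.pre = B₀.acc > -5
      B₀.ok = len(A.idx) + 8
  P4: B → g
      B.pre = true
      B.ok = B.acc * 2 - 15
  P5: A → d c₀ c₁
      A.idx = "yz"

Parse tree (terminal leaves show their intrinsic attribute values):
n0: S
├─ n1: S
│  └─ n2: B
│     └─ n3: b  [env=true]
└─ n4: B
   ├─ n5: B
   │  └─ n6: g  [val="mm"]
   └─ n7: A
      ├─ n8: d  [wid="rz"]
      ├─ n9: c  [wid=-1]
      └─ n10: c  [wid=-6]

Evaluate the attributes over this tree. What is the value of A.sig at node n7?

-1

1. n2.val = false  [false]
2. n2.acc = 29  [29]
3. n3.env = true  [terminal]
4. n2.pre = false  [B.acc > 29]
5. n2.ok = 30  [30]
6. n1.env = true  [B.pre == false]
7. n1.fin = "nv"  ["nv"]
8. n1.lim = "wu"  ["wu"]
9. n4.val = false  [false]
10. n4.acc = -5  [len(S₁.fin) - 7]
11. n5.val = true  [B₀.val == false]
12. n5.acc = 3  [B₀.acc + 8]
13. n6.val = "mm"  [terminal]
14. n5.pre = true  [true]
15. n5.ok = -9  [B.acc * 2 - 15]
16. n7.sig = -1  [B₁.ok + 8]
17. n8.wid = "rz"  [terminal]
18. n9.wid = -1  [terminal]
19. n10.wid = -6  [terminal]
20. n7.idx = "yz"  ["yz"]
21. n4.pre = false  [B₀.acc > -5]
22. n4.ok = 10  [len(A.idx) + 8]
23. n0.env = false  [S₁.env and B.pre]
24. n0.fin = "wunv"  [S₁.lim ++ S₁.fin]
25. n0.lim = "wunv"  [S₁.lim ++ S₁.fin]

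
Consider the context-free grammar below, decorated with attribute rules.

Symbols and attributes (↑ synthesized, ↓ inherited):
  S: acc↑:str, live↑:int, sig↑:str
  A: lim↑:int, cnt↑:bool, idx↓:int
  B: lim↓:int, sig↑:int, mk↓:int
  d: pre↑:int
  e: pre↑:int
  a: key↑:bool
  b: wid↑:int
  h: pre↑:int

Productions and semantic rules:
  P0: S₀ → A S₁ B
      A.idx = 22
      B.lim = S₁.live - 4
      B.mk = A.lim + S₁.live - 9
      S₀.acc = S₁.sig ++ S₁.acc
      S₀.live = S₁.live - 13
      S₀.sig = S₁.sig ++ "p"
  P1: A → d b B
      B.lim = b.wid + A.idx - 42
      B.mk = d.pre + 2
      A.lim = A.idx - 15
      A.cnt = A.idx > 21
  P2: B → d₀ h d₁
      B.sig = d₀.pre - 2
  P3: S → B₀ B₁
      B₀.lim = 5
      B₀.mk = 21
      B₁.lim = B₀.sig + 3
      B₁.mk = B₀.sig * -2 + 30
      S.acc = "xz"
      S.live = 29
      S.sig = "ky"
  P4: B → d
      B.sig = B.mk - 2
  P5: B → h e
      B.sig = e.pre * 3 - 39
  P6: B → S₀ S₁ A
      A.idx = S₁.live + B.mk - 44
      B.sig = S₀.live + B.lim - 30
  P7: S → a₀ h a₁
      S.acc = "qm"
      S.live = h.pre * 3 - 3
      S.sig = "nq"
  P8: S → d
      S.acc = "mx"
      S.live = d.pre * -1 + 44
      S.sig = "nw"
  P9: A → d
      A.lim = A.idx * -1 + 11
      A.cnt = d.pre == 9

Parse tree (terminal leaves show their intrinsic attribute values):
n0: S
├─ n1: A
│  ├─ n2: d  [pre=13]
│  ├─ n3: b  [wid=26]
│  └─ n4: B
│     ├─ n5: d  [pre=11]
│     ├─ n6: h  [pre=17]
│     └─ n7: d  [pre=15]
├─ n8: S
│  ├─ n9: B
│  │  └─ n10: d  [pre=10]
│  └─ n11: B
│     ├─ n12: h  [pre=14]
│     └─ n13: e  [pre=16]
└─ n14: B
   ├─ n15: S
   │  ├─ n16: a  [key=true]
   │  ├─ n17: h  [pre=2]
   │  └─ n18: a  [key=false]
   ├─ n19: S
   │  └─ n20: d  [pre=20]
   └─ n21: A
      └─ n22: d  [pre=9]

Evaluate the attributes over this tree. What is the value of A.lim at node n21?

4

1. n1.idx = 22  [22]
2. n2.pre = 13  [terminal]
3. n3.wid = 26  [terminal]
4. n4.lim = 6  [b.wid + A.idx - 42]
5. n4.mk = 15  [d.pre + 2]
6. n5.pre = 11  [terminal]
7. n6.pre = 17  [terminal]
8. n7.pre = 15  [terminal]
9. n4.sig = 9  [d₀.pre - 2]
10. n1.lim = 7  [A.idx - 15]
11. n1.cnt = true  [A.idx > 21]
12. n9.lim = 5  [5]
13. n9.mk = 21  [21]
14. n10.pre = 10  [terminal]
15. n9.sig = 19  [B.mk - 2]
16. n11.lim = 22  [B₀.sig + 3]
17. n11.mk = -8  [B₀.sig * -2 + 30]
18. n12.pre = 14  [terminal]
19. n13.pre = 16  [terminal]
20. n11.sig = 9  [e.pre * 3 - 39]
21. n8.acc = "xz"  ["xz"]
22. n8.live = 29  [29]
23. n8.sig = "ky"  ["ky"]
24. n14.lim = 25  [S₁.live - 4]
25. n14.mk = 27  [A.lim + S₁.live - 9]
26. n16.key = true  [terminal]
27. n17.pre = 2  [terminal]
28. n18.key = false  [terminal]
29. n15.acc = "qm"  ["qm"]
30. n15.live = 3  [h.pre * 3 - 3]
31. n15.sig = "nq"  ["nq"]
32. n20.pre = 20  [terminal]
33. n19.acc = "mx"  ["mx"]
34. n19.live = 24  [d.pre * -1 + 44]
35. n19.sig = "nw"  ["nw"]
36. n21.idx = 7  [S₁.live + B.mk - 44]
37. n22.pre = 9  [terminal]
38. n21.lim = 4  [A.idx * -1 + 11]
39. n21.cnt = true  [d.pre == 9]
40. n14.sig = -2  [S₀.live + B.lim - 30]
41. n0.acc = "kyxz"  [S₁.sig ++ S₁.acc]
42. n0.live = 16  [S₁.live - 13]
43. n0.sig = "kyp"  [S₁.sig ++ "p"]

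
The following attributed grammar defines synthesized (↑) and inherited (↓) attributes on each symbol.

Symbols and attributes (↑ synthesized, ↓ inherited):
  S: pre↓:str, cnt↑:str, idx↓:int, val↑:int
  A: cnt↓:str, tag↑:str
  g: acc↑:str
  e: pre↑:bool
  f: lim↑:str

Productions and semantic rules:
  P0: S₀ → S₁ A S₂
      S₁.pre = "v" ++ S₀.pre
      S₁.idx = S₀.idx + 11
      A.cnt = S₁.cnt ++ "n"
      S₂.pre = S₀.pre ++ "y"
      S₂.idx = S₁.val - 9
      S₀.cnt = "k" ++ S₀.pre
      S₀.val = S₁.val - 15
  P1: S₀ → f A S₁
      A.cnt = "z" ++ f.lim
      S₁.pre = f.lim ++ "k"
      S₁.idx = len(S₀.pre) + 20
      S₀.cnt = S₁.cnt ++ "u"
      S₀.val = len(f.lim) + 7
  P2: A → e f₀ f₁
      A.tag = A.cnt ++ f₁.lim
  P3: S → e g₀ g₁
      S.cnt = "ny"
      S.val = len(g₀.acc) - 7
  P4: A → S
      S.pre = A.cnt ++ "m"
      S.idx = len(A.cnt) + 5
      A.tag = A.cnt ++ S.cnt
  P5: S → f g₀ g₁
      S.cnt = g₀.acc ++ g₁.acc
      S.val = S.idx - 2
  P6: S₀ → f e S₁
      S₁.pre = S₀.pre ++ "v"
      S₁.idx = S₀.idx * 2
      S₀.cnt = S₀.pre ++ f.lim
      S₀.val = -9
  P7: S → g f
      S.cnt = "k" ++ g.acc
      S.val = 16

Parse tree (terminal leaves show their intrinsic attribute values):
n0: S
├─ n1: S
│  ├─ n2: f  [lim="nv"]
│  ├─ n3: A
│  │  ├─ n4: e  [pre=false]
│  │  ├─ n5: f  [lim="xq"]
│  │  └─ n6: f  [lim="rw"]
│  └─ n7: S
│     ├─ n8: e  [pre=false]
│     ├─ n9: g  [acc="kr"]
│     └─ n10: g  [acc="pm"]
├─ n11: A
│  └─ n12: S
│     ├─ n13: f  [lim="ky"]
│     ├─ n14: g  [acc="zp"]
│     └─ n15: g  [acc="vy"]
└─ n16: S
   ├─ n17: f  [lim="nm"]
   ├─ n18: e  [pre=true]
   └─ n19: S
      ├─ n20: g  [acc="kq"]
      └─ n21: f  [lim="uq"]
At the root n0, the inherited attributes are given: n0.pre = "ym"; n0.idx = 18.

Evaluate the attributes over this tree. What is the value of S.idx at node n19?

0

1. n0.pre = "ym"  [given at root]
2. n0.idx = 18  [given at root]
3. n1.pre = "vym"  ["v" ++ S₀.pre]
4. n1.idx = 29  [S₀.idx + 11]
5. n2.lim = "nv"  [terminal]
6. n3.cnt = "znv"  ["z" ++ f.lim]
7. n4.pre = false  [terminal]
8. n5.lim = "xq"  [terminal]
9. n6.lim = "rw"  [terminal]
10. n3.tag = "znvrw"  [A.cnt ++ f₁.lim]
11. n7.pre = "nvk"  [f.lim ++ "k"]
12. n7.idx = 23  [len(S₀.pre) + 20]
13. n8.pre = false  [terminal]
14. n9.acc = "kr"  [terminal]
15. n10.acc = "pm"  [terminal]
16. n7.cnt = "ny"  ["ny"]
17. n7.val = -5  [len(g₀.acc) - 7]
18. n1.cnt = "nyu"  [S₁.cnt ++ "u"]
19. n1.val = 9  [len(f.lim) + 7]
20. n11.cnt = "nyun"  [S₁.cnt ++ "n"]
21. n12.pre = "nyunm"  [A.cnt ++ "m"]
22. n12.idx = 9  [len(A.cnt) + 5]
23. n13.lim = "ky"  [terminal]
24. n14.acc = "zp"  [terminal]
25. n15.acc = "vy"  [terminal]
26. n12.cnt = "zpvy"  [g₀.acc ++ g₁.acc]
27. n12.val = 7  [S.idx - 2]
28. n11.tag = "nyunzpvy"  [A.cnt ++ S.cnt]
29. n16.pre = "ymy"  [S₀.pre ++ "y"]
30. n16.idx = 0  [S₁.val - 9]
31. n17.lim = "nm"  [terminal]
32. n18.pre = true  [terminal]
33. n19.pre = "ymyv"  [S₀.pre ++ "v"]
34. n19.idx = 0  [S₀.idx * 2]
35. n20.acc = "kq"  [terminal]
36. n21.lim = "uq"  [terminal]
37. n19.cnt = "kkq"  ["k" ++ g.acc]
38. n19.val = 16  [16]
39. n16.cnt = "ymynm"  [S₀.pre ++ f.lim]
40. n16.val = -9  [-9]
41. n0.cnt = "kym"  ["k" ++ S₀.pre]
42. n0.val = -6  [S₁.val - 15]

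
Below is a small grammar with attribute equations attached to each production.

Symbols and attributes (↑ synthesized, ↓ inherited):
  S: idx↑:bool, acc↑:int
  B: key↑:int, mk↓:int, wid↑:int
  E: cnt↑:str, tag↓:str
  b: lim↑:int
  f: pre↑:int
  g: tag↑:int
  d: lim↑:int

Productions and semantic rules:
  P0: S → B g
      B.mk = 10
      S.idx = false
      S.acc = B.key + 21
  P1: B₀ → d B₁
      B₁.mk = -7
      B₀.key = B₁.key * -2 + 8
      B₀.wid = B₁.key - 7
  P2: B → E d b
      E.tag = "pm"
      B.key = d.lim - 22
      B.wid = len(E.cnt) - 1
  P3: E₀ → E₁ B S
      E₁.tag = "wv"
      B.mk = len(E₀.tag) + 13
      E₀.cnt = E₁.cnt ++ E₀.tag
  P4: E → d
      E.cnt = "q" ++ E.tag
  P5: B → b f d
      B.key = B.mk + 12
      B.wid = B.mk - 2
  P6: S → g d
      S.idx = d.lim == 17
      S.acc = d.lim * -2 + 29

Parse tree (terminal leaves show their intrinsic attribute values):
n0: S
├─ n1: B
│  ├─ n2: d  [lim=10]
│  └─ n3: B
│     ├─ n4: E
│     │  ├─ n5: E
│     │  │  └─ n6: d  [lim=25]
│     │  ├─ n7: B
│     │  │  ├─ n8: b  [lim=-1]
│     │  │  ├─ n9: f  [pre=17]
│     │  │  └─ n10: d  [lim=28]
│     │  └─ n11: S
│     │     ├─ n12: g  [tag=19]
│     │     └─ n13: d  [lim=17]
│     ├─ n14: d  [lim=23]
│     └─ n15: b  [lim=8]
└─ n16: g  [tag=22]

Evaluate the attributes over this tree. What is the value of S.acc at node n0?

1. n1.mk = 10  [10]
2. n2.lim = 10  [terminal]
3. n3.mk = -7  [-7]
4. n4.tag = "pm"  ["pm"]
5. n5.tag = "wv"  ["wv"]
6. n6.lim = 25  [terminal]
7. n5.cnt = "qwv"  ["q" ++ E.tag]
8. n7.mk = 15  [len(E₀.tag) + 13]
9. n8.lim = -1  [terminal]
10. n9.pre = 17  [terminal]
11. n10.lim = 28  [terminal]
12. n7.key = 27  [B.mk + 12]
13. n7.wid = 13  [B.mk - 2]
14. n12.tag = 19  [terminal]
15. n13.lim = 17  [terminal]
16. n11.idx = true  [d.lim == 17]
17. n11.acc = -5  [d.lim * -2 + 29]
18. n4.cnt = "qwvpm"  [E₁.cnt ++ E₀.tag]
19. n14.lim = 23  [terminal]
20. n15.lim = 8  [terminal]
21. n3.key = 1  [d.lim - 22]
22. n3.wid = 4  [len(E.cnt) - 1]
23. n1.key = 6  [B₁.key * -2 + 8]
24. n1.wid = -6  [B₁.key - 7]
25. n16.tag = 22  [terminal]
26. n0.idx = false  [false]
27. n0.acc = 27  [B.key + 21]

27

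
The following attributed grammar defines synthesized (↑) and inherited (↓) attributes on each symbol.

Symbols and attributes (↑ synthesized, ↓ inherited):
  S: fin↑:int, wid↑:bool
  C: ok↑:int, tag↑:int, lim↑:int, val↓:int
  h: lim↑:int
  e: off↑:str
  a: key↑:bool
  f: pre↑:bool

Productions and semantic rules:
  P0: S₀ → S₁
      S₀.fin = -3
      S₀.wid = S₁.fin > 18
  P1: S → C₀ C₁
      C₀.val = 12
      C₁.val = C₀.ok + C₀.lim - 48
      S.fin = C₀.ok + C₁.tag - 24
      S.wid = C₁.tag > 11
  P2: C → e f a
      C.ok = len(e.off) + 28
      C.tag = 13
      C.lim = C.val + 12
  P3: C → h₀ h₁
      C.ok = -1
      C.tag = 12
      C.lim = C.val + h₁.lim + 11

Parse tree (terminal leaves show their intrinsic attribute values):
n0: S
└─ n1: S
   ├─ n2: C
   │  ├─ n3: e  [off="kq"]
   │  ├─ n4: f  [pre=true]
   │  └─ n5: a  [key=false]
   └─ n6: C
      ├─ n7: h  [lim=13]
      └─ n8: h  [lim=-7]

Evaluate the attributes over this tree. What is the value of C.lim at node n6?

10

1. n2.val = 12  [12]
2. n3.off = "kq"  [terminal]
3. n4.pre = true  [terminal]
4. n5.key = false  [terminal]
5. n2.ok = 30  [len(e.off) + 28]
6. n2.tag = 13  [13]
7. n2.lim = 24  [C.val + 12]
8. n6.val = 6  [C₀.ok + C₀.lim - 48]
9. n7.lim = 13  [terminal]
10. n8.lim = -7  [terminal]
11. n6.ok = -1  [-1]
12. n6.tag = 12  [12]
13. n6.lim = 10  [C.val + h₁.lim + 11]
14. n1.fin = 18  [C₀.ok + C₁.tag - 24]
15. n1.wid = true  [C₁.tag > 11]
16. n0.fin = -3  [-3]
17. n0.wid = false  [S₁.fin > 18]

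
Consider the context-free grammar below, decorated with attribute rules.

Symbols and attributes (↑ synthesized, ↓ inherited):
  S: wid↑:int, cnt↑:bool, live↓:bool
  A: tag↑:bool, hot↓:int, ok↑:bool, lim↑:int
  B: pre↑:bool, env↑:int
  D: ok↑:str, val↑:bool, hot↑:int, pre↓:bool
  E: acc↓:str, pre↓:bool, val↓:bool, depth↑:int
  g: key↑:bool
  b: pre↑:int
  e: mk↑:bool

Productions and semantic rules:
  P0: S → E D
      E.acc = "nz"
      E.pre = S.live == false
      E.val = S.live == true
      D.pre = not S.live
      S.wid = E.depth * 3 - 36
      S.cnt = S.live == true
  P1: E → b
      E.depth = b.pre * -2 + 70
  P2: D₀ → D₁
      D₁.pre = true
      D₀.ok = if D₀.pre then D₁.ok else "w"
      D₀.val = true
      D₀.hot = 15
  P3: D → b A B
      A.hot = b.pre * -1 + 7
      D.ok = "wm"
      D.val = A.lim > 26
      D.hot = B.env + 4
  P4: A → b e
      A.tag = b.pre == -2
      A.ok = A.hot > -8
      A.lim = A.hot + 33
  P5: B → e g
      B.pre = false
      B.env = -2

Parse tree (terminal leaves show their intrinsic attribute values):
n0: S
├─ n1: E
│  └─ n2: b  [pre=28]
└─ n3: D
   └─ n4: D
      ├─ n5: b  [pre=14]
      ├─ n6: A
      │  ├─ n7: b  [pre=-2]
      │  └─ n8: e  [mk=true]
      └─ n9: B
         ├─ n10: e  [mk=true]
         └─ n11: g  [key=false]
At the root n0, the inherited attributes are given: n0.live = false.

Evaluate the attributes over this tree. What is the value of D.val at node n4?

1. n0.live = false  [given at root]
2. n1.acc = "nz"  ["nz"]
3. n1.pre = true  [S.live == false]
4. n1.val = false  [S.live == true]
5. n2.pre = 28  [terminal]
6. n1.depth = 14  [b.pre * -2 + 70]
7. n3.pre = true  [not S.live]
8. n4.pre = true  [true]
9. n5.pre = 14  [terminal]
10. n6.hot = -7  [b.pre * -1 + 7]
11. n7.pre = -2  [terminal]
12. n8.mk = true  [terminal]
13. n6.tag = true  [b.pre == -2]
14. n6.ok = true  [A.hot > -8]
15. n6.lim = 26  [A.hot + 33]
16. n10.mk = true  [terminal]
17. n11.key = false  [terminal]
18. n9.pre = false  [false]
19. n9.env = -2  [-2]
20. n4.ok = "wm"  ["wm"]
21. n4.val = false  [A.lim > 26]
22. n4.hot = 2  [B.env + 4]
23. n3.ok = "wm"  [if D₀.pre then D₁.ok else "w"]
24. n3.val = true  [true]
25. n3.hot = 15  [15]
26. n0.wid = 6  [E.depth * 3 - 36]
27. n0.cnt = false  [S.live == true]

false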